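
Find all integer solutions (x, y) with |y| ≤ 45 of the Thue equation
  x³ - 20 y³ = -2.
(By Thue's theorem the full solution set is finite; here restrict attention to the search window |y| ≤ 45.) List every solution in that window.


The equation is x³ - 20y³ = -2. For fixed y, x³ = 20·y³ − 2, so a solution requires the RHS to be a perfect cube.
Strategy: iterate y from -45 to 45, compute RHS = 20·y³ − 2, and check whether it is a (positive or negative) perfect cube.
Check small values of y:
  y = 0: RHS = -2 is not a perfect cube.
  y = 1: RHS = 18 is not a perfect cube.
  y = -1: RHS = -22 is not a perfect cube.
  y = 2: RHS = 158 is not a perfect cube.
  y = -2: RHS = -162 is not a perfect cube.
  y = 3: RHS = 538 is not a perfect cube.
  y = -3: RHS = -542 is not a perfect cube.
Continuing the search up to |y| = 45 finds no solutions either.
No (x, y) in the scanned range satisfies the equation.

No integer solutions with |y| ≤ 45.


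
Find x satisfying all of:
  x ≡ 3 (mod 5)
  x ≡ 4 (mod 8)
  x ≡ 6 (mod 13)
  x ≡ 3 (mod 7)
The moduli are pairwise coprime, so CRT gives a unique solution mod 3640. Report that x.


Product of moduli M = 5 · 8 · 13 · 7 = 3640.
Merge one congruence at a time:
  Start: x ≡ 3 (mod 5).
  Combine with x ≡ 4 (mod 8); new modulus lcm = 40.
    Write x = 3 + 5·t and substitute into x ≡ 4 (mod 8): 5·t ≡ 4 − 3 = 1 (mod 8).
    The inverse of 5 mod 8 is 5 (since 5·5 = 25 = 3·8 + 1), so t ≡ 5·1 = 5 ≡ 5 (mod 8).
    Then x = 3 + 5·5 = 28, valid modulo lcm(5, 8) = 40: x ≡ 28 (mod 40).
  Combine with x ≡ 6 (mod 13); new modulus lcm = 520.
    Write x = 28 + 40·t and substitute into x ≡ 6 (mod 13): 40·t ≡ 6 − 28 = -22 (mod 13).
    Reduce coefficients mod 13: 1·t ≡ 4 (mod 13).
    So t ≡ 4 (mod 13).
    Then x = 28 + 40·4 = 188, valid modulo lcm(40, 13) = 520: x ≡ 188 (mod 520).
  Combine with x ≡ 3 (mod 7); new modulus lcm = 3640.
    Write x = 188 + 520·t and substitute into x ≡ 3 (mod 7): 520·t ≡ 3 − 188 = -185 (mod 7).
    Reduce coefficients mod 7: 2·t ≡ 4 (mod 7).
    The inverse of 2 mod 7 is 4 (since 2·4 = 8 = 1·7 + 1), so t ≡ 4·4 = 16 ≡ 2 (mod 7).
    Then x = 188 + 520·2 = 1228, valid modulo lcm(520, 7) = 3640: x ≡ 1228 (mod 3640).
Verify against each original: 1228 mod 5 = 3, 1228 mod 8 = 4, 1228 mod 13 = 6, 1228 mod 7 = 3.

x ≡ 1228 (mod 3640).


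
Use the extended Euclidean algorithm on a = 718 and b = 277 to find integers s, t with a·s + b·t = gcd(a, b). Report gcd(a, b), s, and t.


Euclidean algorithm on (718, 277) — divide until remainder is 0:
  718 = 2 · 277 + 164
  277 = 1 · 164 + 113
  164 = 1 · 113 + 51
  113 = 2 · 51 + 11
  51 = 4 · 11 + 7
  11 = 1 · 7 + 4
  7 = 1 · 4 + 3
  4 = 1 · 3 + 1
  3 = 3 · 1 + 0
gcd(718, 277) = 1.
Track Bezout coefficients alongside the remainders: start with r₀ = 718 = a·1 + b·0 (s = 1, t = 0) and r₁ = 277 = a·0 + b·1 (s = 0, t = 1); each new remainder r_{k+1} = r_{k-1} − q_k·r_k inherits s_{k+1} = s_{k-1} − q_k·s_k, t_{k+1} = t_{k-1} − q_k·t_k, so r_k = a·s_k + b·t_k at every step:
  q = 2: r = 164, s = 1 − 2·0 = 1, t = 0 − 2·1 = -2  (check: 718·1 + 277·(-2) = 164)
  q = 1: r = 113, s = 0 − 1·1 = -1, t = 1 − 1·(-2) = 3  (check: 718·(-1) + 277·3 = 113)
  q = 1: r = 51, s = 1 − 1·(-1) = 2, t = -2 − 1·3 = -5  (check: 718·2 + 277·(-5) = 51)
  q = 2: r = 11, s = -1 − 2·2 = -5, t = 3 − 2·(-5) = 13  (check: 718·(-5) + 277·13 = 11)
  q = 4: r = 7, s = 2 − 4·(-5) = 22, t = -5 − 4·13 = -57  (check: 718·22 + 277·(-57) = 7)
  q = 1: r = 4, s = -5 − 1·22 = -27, t = 13 − 1·(-57) = 70  (check: 718·(-27) + 277·70 = 4)
  q = 1: r = 3, s = 22 − 1·(-27) = 49, t = -57 − 1·70 = -127  (check: 718·49 + 277·(-127) = 3)
  q = 1: r = 1, s = -27 − 1·49 = -76, t = 70 − 1·(-127) = 197  (check: 718·(-76) + 277·197 = 1)
The row with r = 1 (the gcd) gives the Bezout coefficients s = -76, t = 197.
Result: 718 · (-76) + 277 · (197) = 1.

gcd(718, 277) = 1; s = -76, t = 197 (check: 718·(-76) + 277·197 = 1).


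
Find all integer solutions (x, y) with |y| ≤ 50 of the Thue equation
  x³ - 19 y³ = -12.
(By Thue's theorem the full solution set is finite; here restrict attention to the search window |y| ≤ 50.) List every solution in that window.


The equation is x³ - 19y³ = -12. For fixed y, x³ = 19·y³ − 12, so a solution requires the RHS to be a perfect cube.
Strategy: iterate y from -50 to 50, compute RHS = 19·y³ − 12, and check whether it is a (positive or negative) perfect cube.
Check small values of y:
  y = 0: RHS = -12 is not a perfect cube.
  y = 1: RHS = 7 is not a perfect cube.
  y = -1: RHS = -31 is not a perfect cube.
  y = 2: RHS = 140 is not a perfect cube.
  y = -2: RHS = -164 is not a perfect cube.
  y = 3: RHS = 501 is not a perfect cube.
  y = -3: RHS = -525 is not a perfect cube.
Continuing the search up to |y| = 50 finds no solutions either.
No (x, y) in the scanned range satisfies the equation.

No integer solutions with |y| ≤ 50.


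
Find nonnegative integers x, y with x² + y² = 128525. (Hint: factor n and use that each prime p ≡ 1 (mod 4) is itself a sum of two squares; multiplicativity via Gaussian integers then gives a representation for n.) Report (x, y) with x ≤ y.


Step 1: Factor n = 128525 = 5^2 · 53 · 97.
Step 2: Check the mod-4 condition on each prime factor: 5 ≡ 1 (mod 4), exponent 2; 53 ≡ 1 (mod 4), exponent 1; 97 ≡ 1 (mod 4), exponent 1.
All primes ≡ 3 (mod 4) appear to even exponent (or don't appear), so by the two-squares theorem n IS expressible as a sum of two squares.
Step 3: Build a representation. Group n = k² · m with k = 5 and m = 53 · 97 = 5141 (a product of primes ≡ 1 (mod 4)); a representation of m scales to one of n via (k·x)² + (k·y)² = k²(x² + y²). Each prime p ≡ 1 (mod 4) is itself a sum of two squares; find a² by testing p − a² for a perfect square:
  53: 53 − 1² = 52, 53 − 2² = 49 = 7² ⇒ 53 = 2² + 7².
  97: 97 − 1² = 96, 97 − 2² = 93, 97 − 3² = 88, 97 − 4² = 81 = 9² ⇒ 97 = 4² + 9².
  Combine using the Brahmagupta–Fibonacci identity (a² + b²)(c² + d²) = (ac − bd)² + (ad + bc)² = (ac + bd)² + (ad − bc)²:
  53 · 97 = 5141: from (2² + 7²)(4² + 9²), take (2·4 − 7·9, 2·9 + 7·4) = (8 − 63, 18 + 28) = (-55, 46); dropping signs (only squares matter) gives (55, 46); check 55² + 46² = 3025 + 2116 = 5141 ✓.
  Scale by k = 5: (5·55, 5·46) = (275, 230).
Step 4: Order so x ≤ y and verify: 230² + 275² = 52900 + 75625 = 128525 = n. ✓

n = 128525 = 230² + 275² (one valid representation with x ≤ y).


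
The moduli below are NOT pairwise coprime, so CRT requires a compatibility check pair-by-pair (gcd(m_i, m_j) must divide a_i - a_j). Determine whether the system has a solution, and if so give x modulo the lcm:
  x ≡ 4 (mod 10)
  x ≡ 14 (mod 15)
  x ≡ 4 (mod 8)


Moduli 10, 15, 8 are not pairwise coprime, so CRT works modulo lcm(m_i) when all pairwise compatibility conditions hold.
Pairwise compatibility: gcd(m_i, m_j) must divide a_i - a_j for every pair.
Merge one congruence at a time:
  Start: x ≡ 4 (mod 10).
  Combine with x ≡ 14 (mod 15): gcd(10, 15) = 5; 14 - 4 = 10, which IS divisible by 5, so compatible.
    Write x = 4 + 10·t and substitute into x ≡ 14 (mod 15): 10·t ≡ 14 − 4 = 10 (mod 15).
    Divide the congruence (and modulus) by g = 5: 2·t ≡ 2 (mod 3).
    The inverse of 2 mod 3 is 2 (since 2·2 = 4 = 1·3 + 1), so t ≡ 2·2 = 4 ≡ 1 (mod 3).
    Then x = 4 + 10·1 = 14, valid modulo lcm(10, 15) = 30: x ≡ 14 (mod 30).
  Combine with x ≡ 4 (mod 8): gcd(30, 8) = 2; 4 - 14 = -10, which IS divisible by 2, so compatible.
    Write x = 14 + 30·t and substitute into x ≡ 4 (mod 8): 30·t ≡ 4 − 14 = -10 (mod 8).
    Divide the congruence (and modulus) by g = 2: 15·t ≡ -5 (mod 4).
    Reduce coefficients mod 4: 3·t ≡ 3 (mod 4).
    The inverse of 3 mod 4 is 3 (since 3·3 = 9 = 2·4 + 1), so t ≡ 3·3 = 9 ≡ 1 (mod 4).
    Then x = 14 + 30·1 = 44, valid modulo lcm(30, 8) = 120: x ≡ 44 (mod 120).
Verify: 44 mod 10 = 4, 44 mod 15 = 14, 44 mod 8 = 4.

x ≡ 44 (mod 120).


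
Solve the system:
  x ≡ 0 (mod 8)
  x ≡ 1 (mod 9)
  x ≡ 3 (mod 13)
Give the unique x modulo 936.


Moduli 8, 9, 13 are pairwise coprime; by CRT there is a unique solution modulo M = 8 · 9 · 13 = 936.
Solve pairwise, accumulating the modulus:
  Start with x ≡ 0 (mod 8).
  Combine with x ≡ 1 (mod 9): since gcd(8, 9) = 1, we get a unique residue mod 72.
    Write x = 0 + 8·t and substitute into x ≡ 1 (mod 9): 8·t ≡ 1 − 0 = 1 (mod 9).
    The inverse of 8 mod 9 is 8 (since 8·8 = 64 = 7·9 + 1), so t ≡ 8·1 = 8 ≡ 8 (mod 9).
    Then x = 0 + 8·8 = 64, valid modulo lcm(8, 9) = 72: x ≡ 64 (mod 72).
  Combine with x ≡ 3 (mod 13): since gcd(72, 13) = 1, we get a unique residue mod 936.
    Write x = 64 + 72·t and substitute into x ≡ 3 (mod 13): 72·t ≡ 3 − 64 = -61 (mod 13).
    Reduce coefficients mod 13: 7·t ≡ 4 (mod 13).
    The inverse of 7 mod 13 is 2 (since 7·2 = 14 = 1·13 + 1), so t ≡ 2·4 = 8 ≡ 8 (mod 13).
    Then x = 64 + 72·8 = 640, valid modulo lcm(72, 13) = 936: x ≡ 640 (mod 936).
Verify: 640 mod 8 = 0 ✓, 640 mod 9 = 1 ✓, 640 mod 13 = 3 ✓.

x ≡ 640 (mod 936).


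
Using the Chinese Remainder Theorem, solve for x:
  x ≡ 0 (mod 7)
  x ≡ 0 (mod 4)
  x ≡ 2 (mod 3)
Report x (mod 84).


Moduli 7, 4, 3 are pairwise coprime; by CRT there is a unique solution modulo M = 7 · 4 · 3 = 84.
Solve pairwise, accumulating the modulus:
  Start with x ≡ 0 (mod 7).
  Combine with x ≡ 0 (mod 4): since gcd(7, 4) = 1, we get a unique residue mod 28.
    Write x = 0 + 7·t and substitute into x ≡ 0 (mod 4): 7·t ≡ 0 − 0 = 0 (mod 4).
    Reduce coefficients mod 4: 3·t ≡ 0 (mod 4).
    The inverse of 3 mod 4 is 3 (since 3·3 = 9 = 2·4 + 1), so t ≡ 3·0 = 0 ≡ 0 (mod 4).
    Then x = 0 + 7·0 = 0, valid modulo lcm(7, 4) = 28: x ≡ 0 (mod 28).
  Combine with x ≡ 2 (mod 3): since gcd(28, 3) = 1, we get a unique residue mod 84.
    Write x = 0 + 28·t and substitute into x ≡ 2 (mod 3): 28·t ≡ 2 − 0 = 2 (mod 3).
    Reduce coefficients mod 3: 1·t ≡ 2 (mod 3).
    So t ≡ 2 (mod 3).
    Then x = 0 + 28·2 = 56, valid modulo lcm(28, 3) = 84: x ≡ 56 (mod 84).
Verify: 56 mod 7 = 0 ✓, 56 mod 4 = 0 ✓, 56 mod 3 = 2 ✓.

x ≡ 56 (mod 84).


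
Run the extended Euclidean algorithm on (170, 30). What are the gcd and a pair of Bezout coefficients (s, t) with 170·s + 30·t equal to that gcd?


Euclidean algorithm on (170, 30) — divide until remainder is 0:
  170 = 5 · 30 + 20
  30 = 1 · 20 + 10
  20 = 2 · 10 + 0
gcd(170, 30) = 10.
Track Bezout coefficients alongside the remainders: start with r₀ = 170 = a·1 + b·0 (s = 1, t = 0) and r₁ = 30 = a·0 + b·1 (s = 0, t = 1); each new remainder r_{k+1} = r_{k-1} − q_k·r_k inherits s_{k+1} = s_{k-1} − q_k·s_k, t_{k+1} = t_{k-1} − q_k·t_k, so r_k = a·s_k + b·t_k at every step:
  q = 5: r = 20, s = 1 − 5·0 = 1, t = 0 − 5·1 = -5  (check: 170·1 + 30·(-5) = 20)
  q = 1: r = 10, s = 0 − 1·1 = -1, t = 1 − 1·(-5) = 6  (check: 170·(-1) + 30·6 = 10)
The row with r = 10 (the gcd) gives the Bezout coefficients s = -1, t = 6.
Result: 170 · (-1) + 30 · (6) = 10.

gcd(170, 30) = 10; s = -1, t = 6 (check: 170·(-1) + 30·6 = 10).


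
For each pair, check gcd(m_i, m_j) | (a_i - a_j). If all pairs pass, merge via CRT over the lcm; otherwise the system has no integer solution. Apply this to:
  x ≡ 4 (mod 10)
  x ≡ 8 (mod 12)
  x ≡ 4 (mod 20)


Moduli 10, 12, 20 are not pairwise coprime, so CRT works modulo lcm(m_i) when all pairwise compatibility conditions hold.
Pairwise compatibility: gcd(m_i, m_j) must divide a_i - a_j for every pair.
Merge one congruence at a time:
  Start: x ≡ 4 (mod 10).
  Combine with x ≡ 8 (mod 12): gcd(10, 12) = 2; 8 - 4 = 4, which IS divisible by 2, so compatible.
    Write x = 4 + 10·t and substitute into x ≡ 8 (mod 12): 10·t ≡ 8 − 4 = 4 (mod 12).
    Divide the congruence (and modulus) by g = 2: 5·t ≡ 2 (mod 6).
    The inverse of 5 mod 6 is 5 (since 5·5 = 25 = 4·6 + 1), so t ≡ 5·2 = 10 ≡ 4 (mod 6).
    Then x = 4 + 10·4 = 44, valid modulo lcm(10, 12) = 60: x ≡ 44 (mod 60).
  Combine with x ≡ 4 (mod 20): gcd(60, 20) = 20; 4 - 44 = -40, which IS divisible by 20, so compatible.
    Write x = 44 + 60·t and substitute into x ≡ 4 (mod 20): 60·t ≡ 4 − 44 = -40 (mod 20).
    Divide the congruence (and modulus) by g = 20: 3·t ≡ -2 (mod 1).
    Modulo 1 every t works; take t = 0.
    Then x = 44 + 60·0 = 44, valid modulo lcm(60, 20) = 60: x ≡ 44 (mod 60).
Verify: 44 mod 10 = 4, 44 mod 12 = 8, 44 mod 20 = 4.

x ≡ 44 (mod 60).


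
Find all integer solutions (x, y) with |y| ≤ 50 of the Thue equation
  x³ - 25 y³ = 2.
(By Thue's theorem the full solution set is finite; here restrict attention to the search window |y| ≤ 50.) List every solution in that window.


The equation is x³ - 25y³ = 2. For fixed y, x³ = 25·y³ + 2, so a solution requires the RHS to be a perfect cube.
Strategy: iterate y from -50 to 50, compute RHS = 25·y³ + 2, and check whether it is a (positive or negative) perfect cube.
Check small values of y:
  y = 0: RHS = 2 is not a perfect cube.
  y = 1: RHS = 27 = (3)³ ⇒ x = 3 works.
  y = -1: RHS = -23 is not a perfect cube.
  y = 2: RHS = 202 is not a perfect cube.
  y = -2: RHS = -198 is not a perfect cube.
  y = 3: RHS = 677 is not a perfect cube.
  y = -3: RHS = -673 is not a perfect cube.
Continuing the search up to |y| = 50 finds no further solutions beyond those listed.
Collected solutions: (3, 1).

Solutions (with |y| ≤ 50): (3, 1).


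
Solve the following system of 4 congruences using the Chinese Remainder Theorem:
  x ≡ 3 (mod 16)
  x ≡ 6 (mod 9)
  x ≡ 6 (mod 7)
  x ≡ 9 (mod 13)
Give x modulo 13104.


Product of moduli M = 16 · 9 · 7 · 13 = 13104.
Merge one congruence at a time:
  Start: x ≡ 3 (mod 16).
  Combine with x ≡ 6 (mod 9); new modulus lcm = 144.
    Write x = 3 + 16·t and substitute into x ≡ 6 (mod 9): 16·t ≡ 6 − 3 = 3 (mod 9).
    Reduce coefficients mod 9: 7·t ≡ 3 (mod 9).
    The inverse of 7 mod 9 is 4 (since 7·4 = 28 = 3·9 + 1), so t ≡ 4·3 = 12 ≡ 3 (mod 9).
    Then x = 3 + 16·3 = 51, valid modulo lcm(16, 9) = 144: x ≡ 51 (mod 144).
  Combine with x ≡ 6 (mod 7); new modulus lcm = 1008.
    Write x = 51 + 144·t and substitute into x ≡ 6 (mod 7): 144·t ≡ 6 − 51 = -45 (mod 7).
    Reduce coefficients mod 7: 4·t ≡ 4 (mod 7).
    The inverse of 4 mod 7 is 2 (since 4·2 = 8 = 1·7 + 1), so t ≡ 2·4 = 8 ≡ 1 (mod 7).
    Then x = 51 + 144·1 = 195, valid modulo lcm(144, 7) = 1008: x ≡ 195 (mod 1008).
  Combine with x ≡ 9 (mod 13); new modulus lcm = 13104.
    Write x = 195 + 1008·t and substitute into x ≡ 9 (mod 13): 1008·t ≡ 9 − 195 = -186 (mod 13).
    Reduce coefficients mod 13: 7·t ≡ 9 (mod 13).
    The inverse of 7 mod 13 is 2 (since 7·2 = 14 = 1·13 + 1), so t ≡ 2·9 = 18 ≡ 5 (mod 13).
    Then x = 195 + 1008·5 = 5235, valid modulo lcm(1008, 13) = 13104: x ≡ 5235 (mod 13104).
Verify against each original: 5235 mod 16 = 3, 5235 mod 9 = 6, 5235 mod 7 = 6, 5235 mod 13 = 9.

x ≡ 5235 (mod 13104).


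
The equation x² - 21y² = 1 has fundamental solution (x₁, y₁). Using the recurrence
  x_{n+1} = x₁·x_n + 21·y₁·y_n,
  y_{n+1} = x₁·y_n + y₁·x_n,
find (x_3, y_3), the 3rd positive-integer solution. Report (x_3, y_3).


Step 1: Find the fundamental solution (x₁, y₁) of x² - 21y² = 1.
  Expand √21 as a continued fraction. a₀ = ⌊√21⌋ = 4; iterate m_{k+1} = d_k·a_k − m_k, d_{k+1} = (21 − m_{k+1}²)/d_k, a_{k+1} = ⌊(a₀ + m_{k+1})/d_{k+1}⌋ (starting m₀ = 0, d₀ = 1), with convergents p_k = a_k·p_{k-1} + p_{k-2}, q_k = a_k·q_{k-1} + q_{k-2} (p₋₁ = 1, q₋₁ = 0):
  k = 0: a₀ = 4; p₀/q₀ = 4/1; p₀² − 21·q₀² = 16 − 21 = -5.
  k = 1: m = 4, d = 5, a = ⌊(4 + 4)/5⌋ = 1; p/q = (1·4 + 1)/(1·1 + 0) = 5/1; p² − 21·q² = 25 − 21 = 4.
  k = 2: m = 1, d = 4, a = ⌊(4 + 1)/4⌋ = 1; p/q = (1·5 + 4)/(1·1 + 1) = 9/2; p² − 21·q² = 81 − 84 = -3.
  k = 3: m = 3, d = 3, a = ⌊(4 + 3)/3⌋ = 2; p/q = (2·9 + 5)/(2·2 + 1) = 23/5; p² − 21·q² = 529 − 525 = 4.
  k = 4: m = 3, d = 4, a = ⌊(4 + 3)/4⌋ = 1; p/q = (1·23 + 9)/(1·5 + 2) = 32/7; p² − 21·q² = 1024 − 1029 = -5.
  k = 5: m = 1, d = 5, a = ⌊(4 + 1)/5⌋ = 1; p/q = (1·32 + 23)/(1·7 + 5) = 55/12; p² − 21·q² = 3025 − 3024 = 1.
  The first convergent with p² − 21·q² = 1 gives the fundamental solution (x₁, y₁) = (55, 12).
Step 2: Apply the recurrence (x_{n+1}, y_{n+1}) = (x₁x_n + 21y₁y_n, x₁y_n + y₁x_n) repeatedly.
  From (x_1, y_1) = (55, 12): x_2 = 55·55 + 21·12·12 = 6049; y_2 = 55·12 + 12·55 = 1320.
  From (x_2, y_2) = (6049, 1320): x_3 = 55·6049 + 21·12·1320 = 665335; y_3 = 55·1320 + 12·6049 = 145188.
Step 3: Verify x_3² - 21·y_3² = 442670662225 - 442670662224 = 1 (should be 1). ✓

(x_1, y_1) = (55, 12); (x_3, y_3) = (665335, 145188).


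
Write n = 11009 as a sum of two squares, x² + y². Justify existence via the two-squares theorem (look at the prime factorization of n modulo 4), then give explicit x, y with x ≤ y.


Step 1: Factor n = 11009 = 101 · 109.
Step 2: Check the mod-4 condition on each prime factor: 101 ≡ 1 (mod 4), exponent 1; 109 ≡ 1 (mod 4), exponent 1.
All primes ≡ 3 (mod 4) appear to even exponent (or don't appear), so by the two-squares theorem n IS expressible as a sum of two squares.
Step 3: Build a representation. Here n = 101 · 109 is a product of primes ≡ 1 (mod 4). Each prime p ≡ 1 (mod 4) is itself a sum of two squares; find a² by testing p − a² for a perfect square:
  101: 101 − 1² = 100 = 10² ⇒ 101 = 1² + 10².
  109: 109 − 1² = 108, 109 − 2² = 105, 109 − 3² = 100 = 10² ⇒ 109 = 3² + 10².
  Combine using the Brahmagupta–Fibonacci identity (a² + b²)(c² + d²) = (ac − bd)² + (ad + bc)² = (ac + bd)² + (ad − bc)²:
  101 · 109 = 11009: from (1² + 10²)(3² + 10²), take (1·3 − 10·10, 1·10 + 10·3) = (3 − 100, 10 + 30) = (-97, 40); dropping signs (only squares matter) gives (97, 40); check 97² + 40² = 9409 + 1600 = 11009 ✓.
Step 4: Order so x ≤ y and verify: 40² + 97² = 1600 + 9409 = 11009 = n. ✓

n = 11009 = 40² + 97² (one valid representation with x ≤ y).


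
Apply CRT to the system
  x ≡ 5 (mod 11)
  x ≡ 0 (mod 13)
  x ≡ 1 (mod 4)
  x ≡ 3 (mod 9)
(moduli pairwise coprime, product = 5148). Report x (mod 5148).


Product of moduli M = 11 · 13 · 4 · 9 = 5148.
Merge one congruence at a time:
  Start: x ≡ 5 (mod 11).
  Combine with x ≡ 0 (mod 13); new modulus lcm = 143.
    Write x = 5 + 11·t and substitute into x ≡ 0 (mod 13): 11·t ≡ 0 − 5 = -5 (mod 13).
    Reduce coefficients mod 13: 11·t ≡ 8 (mod 13).
    The inverse of 11 mod 13 is 6 (since 11·6 = 66 = 5·13 + 1), so t ≡ 6·8 = 48 ≡ 9 (mod 13).
    Then x = 5 + 11·9 = 104, valid modulo lcm(11, 13) = 143: x ≡ 104 (mod 143).
  Combine with x ≡ 1 (mod 4); new modulus lcm = 572.
    Write x = 104 + 143·t and substitute into x ≡ 1 (mod 4): 143·t ≡ 1 − 104 = -103 (mod 4).
    Reduce coefficients mod 4: 3·t ≡ 1 (mod 4).
    The inverse of 3 mod 4 is 3 (since 3·3 = 9 = 2·4 + 1), so t ≡ 3·1 = 3 ≡ 3 (mod 4).
    Then x = 104 + 143·3 = 533, valid modulo lcm(143, 4) = 572: x ≡ 533 (mod 572).
  Combine with x ≡ 3 (mod 9); new modulus lcm = 5148.
    Write x = 533 + 572·t and substitute into x ≡ 3 (mod 9): 572·t ≡ 3 − 533 = -530 (mod 9).
    Reduce coefficients mod 9: 5·t ≡ 1 (mod 9).
    The inverse of 5 mod 9 is 2 (since 5·2 = 10 = 1·9 + 1), so t ≡ 2·1 = 2 ≡ 2 (mod 9).
    Then x = 533 + 572·2 = 1677, valid modulo lcm(572, 9) = 5148: x ≡ 1677 (mod 5148).
Verify against each original: 1677 mod 11 = 5, 1677 mod 13 = 0, 1677 mod 4 = 1, 1677 mod 9 = 3.

x ≡ 1677 (mod 5148).


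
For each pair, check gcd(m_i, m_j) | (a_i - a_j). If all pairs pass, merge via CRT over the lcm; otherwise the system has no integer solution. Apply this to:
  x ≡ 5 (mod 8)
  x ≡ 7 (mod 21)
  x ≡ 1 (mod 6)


Moduli 8, 21, 6 are not pairwise coprime, so CRT works modulo lcm(m_i) when all pairwise compatibility conditions hold.
Pairwise compatibility: gcd(m_i, m_j) must divide a_i - a_j for every pair.
Merge one congruence at a time:
  Start: x ≡ 5 (mod 8).
  Combine with x ≡ 7 (mod 21): gcd(8, 21) = 1; 7 - 5 = 2, which IS divisible by 1, so compatible.
    Write x = 5 + 8·t and substitute into x ≡ 7 (mod 21): 8·t ≡ 7 − 5 = 2 (mod 21).
    The inverse of 8 mod 21 is 8 (since 8·8 = 64 = 3·21 + 1), so t ≡ 8·2 = 16 ≡ 16 (mod 21).
    Then x = 5 + 8·16 = 133, valid modulo lcm(8, 21) = 168: x ≡ 133 (mod 168).
  Combine with x ≡ 1 (mod 6): gcd(168, 6) = 6; 1 - 133 = -132, which IS divisible by 6, so compatible.
    Write x = 133 + 168·t and substitute into x ≡ 1 (mod 6): 168·t ≡ 1 − 133 = -132 (mod 6).
    Divide the congruence (and modulus) by g = 6: 28·t ≡ -22 (mod 1).
    Modulo 1 every t works; take t = 0.
    Then x = 133 + 168·0 = 133, valid modulo lcm(168, 6) = 168: x ≡ 133 (mod 168).
Verify: 133 mod 8 = 5, 133 mod 21 = 7, 133 mod 6 = 1.

x ≡ 133 (mod 168).


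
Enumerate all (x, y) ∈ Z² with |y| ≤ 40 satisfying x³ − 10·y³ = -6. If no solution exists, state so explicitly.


The equation is x³ - 10y³ = -6. For fixed y, x³ = 10·y³ − 6, so a solution requires the RHS to be a perfect cube.
Strategy: iterate y from -40 to 40, compute RHS = 10·y³ − 6, and check whether it is a (positive or negative) perfect cube.
Check small values of y:
  y = 0: RHS = -6 is not a perfect cube.
  y = 1: RHS = 4 is not a perfect cube.
  y = -1: RHS = -16 is not a perfect cube.
  y = 2: RHS = 74 is not a perfect cube.
  y = -2: RHS = -86 is not a perfect cube.
  y = 3: RHS = 264 is not a perfect cube.
  y = -3: RHS = -276 is not a perfect cube.
Continuing the search up to |y| = 40 finds no solutions either.
No (x, y) in the scanned range satisfies the equation.

No integer solutions with |y| ≤ 40.


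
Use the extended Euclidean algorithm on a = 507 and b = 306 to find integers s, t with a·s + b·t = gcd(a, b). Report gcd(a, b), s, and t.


Euclidean algorithm on (507, 306) — divide until remainder is 0:
  507 = 1 · 306 + 201
  306 = 1 · 201 + 105
  201 = 1 · 105 + 96
  105 = 1 · 96 + 9
  96 = 10 · 9 + 6
  9 = 1 · 6 + 3
  6 = 2 · 3 + 0
gcd(507, 306) = 3.
Track Bezout coefficients alongside the remainders: start with r₀ = 507 = a·1 + b·0 (s = 1, t = 0) and r₁ = 306 = a·0 + b·1 (s = 0, t = 1); each new remainder r_{k+1} = r_{k-1} − q_k·r_k inherits s_{k+1} = s_{k-1} − q_k·s_k, t_{k+1} = t_{k-1} − q_k·t_k, so r_k = a·s_k + b·t_k at every step:
  q = 1: r = 201, s = 1 − 1·0 = 1, t = 0 − 1·1 = -1  (check: 507·1 + 306·(-1) = 201)
  q = 1: r = 105, s = 0 − 1·1 = -1, t = 1 − 1·(-1) = 2  (check: 507·(-1) + 306·2 = 105)
  q = 1: r = 96, s = 1 − 1·(-1) = 2, t = -1 − 1·2 = -3  (check: 507·2 + 306·(-3) = 96)
  q = 1: r = 9, s = -1 − 1·2 = -3, t = 2 − 1·(-3) = 5  (check: 507·(-3) + 306·5 = 9)
  q = 10: r = 6, s = 2 − 10·(-3) = 32, t = -3 − 10·5 = -53  (check: 507·32 + 306·(-53) = 6)
  q = 1: r = 3, s = -3 − 1·32 = -35, t = 5 − 1·(-53) = 58  (check: 507·(-35) + 306·58 = 3)
The row with r = 3 (the gcd) gives the Bezout coefficients s = -35, t = 58.
Result: 507 · (-35) + 306 · (58) = 3.

gcd(507, 306) = 3; s = -35, t = 58 (check: 507·(-35) + 306·58 = 3).


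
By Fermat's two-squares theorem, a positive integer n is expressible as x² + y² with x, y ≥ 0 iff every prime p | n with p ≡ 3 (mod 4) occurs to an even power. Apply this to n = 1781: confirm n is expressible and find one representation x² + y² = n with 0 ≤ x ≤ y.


Step 1: Factor n = 1781 = 13 · 137.
Step 2: Check the mod-4 condition on each prime factor: 13 ≡ 1 (mod 4), exponent 1; 137 ≡ 1 (mod 4), exponent 1.
All primes ≡ 3 (mod 4) appear to even exponent (or don't appear), so by the two-squares theorem n IS expressible as a sum of two squares.
Step 3: Build a representation. Here n = 13 · 137 is a product of primes ≡ 1 (mod 4). Each prime p ≡ 1 (mod 4) is itself a sum of two squares; find a² by testing p − a² for a perfect square:
  13: 13 − 1² = 12, 13 − 2² = 9 = 3² ⇒ 13 = 2² + 3².
  137: 137 − 1² = 136, 137 − 2² = 133, 137 − 3² = 128, 137 − 4² = 121 = 11² ⇒ 137 = 4² + 11².
  Combine using the Brahmagupta–Fibonacci identity (a² + b²)(c² + d²) = (ac − bd)² + (ad + bc)² = (ac + bd)² + (ad − bc)²:
  13 · 137 = 1781: from (2² + 3²)(4² + 11²), take (2·4 − 3·11, 2·11 + 3·4) = (8 − 33, 22 + 12) = (-25, 34); dropping signs (only squares matter) gives (25, 34); check 25² + 34² = 625 + 1156 = 1781 ✓.
Step 4: Order so x ≤ y and verify: 25² + 34² = 625 + 1156 = 1781 = n. ✓

n = 1781 = 25² + 34² (one valid representation with x ≤ y).


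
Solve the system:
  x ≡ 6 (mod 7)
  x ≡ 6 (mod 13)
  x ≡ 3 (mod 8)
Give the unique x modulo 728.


Moduli 7, 13, 8 are pairwise coprime; by CRT there is a unique solution modulo M = 7 · 13 · 8 = 728.
Solve pairwise, accumulating the modulus:
  Start with x ≡ 6 (mod 7).
  Combine with x ≡ 6 (mod 13): since gcd(7, 13) = 1, we get a unique residue mod 91.
    Write x = 6 + 7·t and substitute into x ≡ 6 (mod 13): 7·t ≡ 6 − 6 = 0 (mod 13).
    The inverse of 7 mod 13 is 2 (since 7·2 = 14 = 1·13 + 1), so t ≡ 2·0 = 0 ≡ 0 (mod 13).
    Then x = 6 + 7·0 = 6, valid modulo lcm(7, 13) = 91: x ≡ 6 (mod 91).
  Combine with x ≡ 3 (mod 8): since gcd(91, 8) = 1, we get a unique residue mod 728.
    Write x = 6 + 91·t and substitute into x ≡ 3 (mod 8): 91·t ≡ 3 − 6 = -3 (mod 8).
    Reduce coefficients mod 8: 3·t ≡ 5 (mod 8).
    The inverse of 3 mod 8 is 3 (since 3·3 = 9 = 1·8 + 1), so t ≡ 3·5 = 15 ≡ 7 (mod 8).
    Then x = 6 + 91·7 = 643, valid modulo lcm(91, 8) = 728: x ≡ 643 (mod 728).
Verify: 643 mod 7 = 6 ✓, 643 mod 13 = 6 ✓, 643 mod 8 = 3 ✓.

x ≡ 643 (mod 728).


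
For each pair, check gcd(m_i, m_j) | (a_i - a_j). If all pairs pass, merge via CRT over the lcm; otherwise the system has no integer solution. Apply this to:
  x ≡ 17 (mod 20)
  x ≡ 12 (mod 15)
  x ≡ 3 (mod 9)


Moduli 20, 15, 9 are not pairwise coprime, so CRT works modulo lcm(m_i) when all pairwise compatibility conditions hold.
Pairwise compatibility: gcd(m_i, m_j) must divide a_i - a_j for every pair.
Merge one congruence at a time:
  Start: x ≡ 17 (mod 20).
  Combine with x ≡ 12 (mod 15): gcd(20, 15) = 5; 12 - 17 = -5, which IS divisible by 5, so compatible.
    Write x = 17 + 20·t and substitute into x ≡ 12 (mod 15): 20·t ≡ 12 − 17 = -5 (mod 15).
    Divide the congruence (and modulus) by g = 5: 4·t ≡ -1 (mod 3).
    Reduce coefficients mod 3: 1·t ≡ 2 (mod 3).
    So t ≡ 2 (mod 3).
    Then x = 17 + 20·2 = 57, valid modulo lcm(20, 15) = 60: x ≡ 57 (mod 60).
  Combine with x ≡ 3 (mod 9): gcd(60, 9) = 3; 3 - 57 = -54, which IS divisible by 3, so compatible.
    Write x = 57 + 60·t and substitute into x ≡ 3 (mod 9): 60·t ≡ 3 − 57 = -54 (mod 9).
    Divide the congruence (and modulus) by g = 3: 20·t ≡ -18 (mod 3).
    Reduce coefficients mod 3: 2·t ≡ 0 (mod 3).
    The inverse of 2 mod 3 is 2 (since 2·2 = 4 = 1·3 + 1), so t ≡ 2·0 = 0 ≡ 0 (mod 3).
    Then x = 57 + 60·0 = 57, valid modulo lcm(60, 9) = 180: x ≡ 57 (mod 180).
Verify: 57 mod 20 = 17, 57 mod 15 = 12, 57 mod 9 = 3.

x ≡ 57 (mod 180).


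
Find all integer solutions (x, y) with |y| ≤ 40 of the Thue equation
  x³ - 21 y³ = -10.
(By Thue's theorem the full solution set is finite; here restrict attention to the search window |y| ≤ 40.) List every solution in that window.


The equation is x³ - 21y³ = -10. For fixed y, x³ = 21·y³ − 10, so a solution requires the RHS to be a perfect cube.
Strategy: iterate y from -40 to 40, compute RHS = 21·y³ − 10, and check whether it is a (positive or negative) perfect cube.
Check small values of y:
  y = 0: RHS = -10 is not a perfect cube.
  y = 1: RHS = 11 is not a perfect cube.
  y = -1: RHS = -31 is not a perfect cube.
  y = 2: RHS = 158 is not a perfect cube.
  y = -2: RHS = -178 is not a perfect cube.
  y = 3: RHS = 557 is not a perfect cube.
  y = -3: RHS = -577 is not a perfect cube.
Continuing the search up to |y| = 40 finds no solutions either.
No (x, y) in the scanned range satisfies the equation.

No integer solutions with |y| ≤ 40.


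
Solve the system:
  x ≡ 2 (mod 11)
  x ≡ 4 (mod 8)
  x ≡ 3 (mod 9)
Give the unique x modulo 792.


Moduli 11, 8, 9 are pairwise coprime; by CRT there is a unique solution modulo M = 11 · 8 · 9 = 792.
Solve pairwise, accumulating the modulus:
  Start with x ≡ 2 (mod 11).
  Combine with x ≡ 4 (mod 8): since gcd(11, 8) = 1, we get a unique residue mod 88.
    Write x = 2 + 11·t and substitute into x ≡ 4 (mod 8): 11·t ≡ 4 − 2 = 2 (mod 8).
    Reduce coefficients mod 8: 3·t ≡ 2 (mod 8).
    The inverse of 3 mod 8 is 3 (since 3·3 = 9 = 1·8 + 1), so t ≡ 3·2 = 6 ≡ 6 (mod 8).
    Then x = 2 + 11·6 = 68, valid modulo lcm(11, 8) = 88: x ≡ 68 (mod 88).
  Combine with x ≡ 3 (mod 9): since gcd(88, 9) = 1, we get a unique residue mod 792.
    Write x = 68 + 88·t and substitute into x ≡ 3 (mod 9): 88·t ≡ 3 − 68 = -65 (mod 9).
    Reduce coefficients mod 9: 7·t ≡ 7 (mod 9).
    The inverse of 7 mod 9 is 4 (since 7·4 = 28 = 3·9 + 1), so t ≡ 4·7 = 28 ≡ 1 (mod 9).
    Then x = 68 + 88·1 = 156, valid modulo lcm(88, 9) = 792: x ≡ 156 (mod 792).
Verify: 156 mod 11 = 2 ✓, 156 mod 8 = 4 ✓, 156 mod 9 = 3 ✓.

x ≡ 156 (mod 792).


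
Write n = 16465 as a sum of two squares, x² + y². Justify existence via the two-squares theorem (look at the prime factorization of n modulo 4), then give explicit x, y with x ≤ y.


Step 1: Factor n = 16465 = 5 · 37 · 89.
Step 2: Check the mod-4 condition on each prime factor: 5 ≡ 1 (mod 4), exponent 1; 37 ≡ 1 (mod 4), exponent 1; 89 ≡ 1 (mod 4), exponent 1.
All primes ≡ 3 (mod 4) appear to even exponent (or don't appear), so by the two-squares theorem n IS expressible as a sum of two squares.
Step 3: Build a representation. Here n = 5 · 37 · 89 is a product of primes ≡ 1 (mod 4). Each prime p ≡ 1 (mod 4) is itself a sum of two squares; find a² by testing p − a² for a perfect square:
  5: 5 − 1² = 4 = 2² ⇒ 5 = 1² + 2².
  37: 37 − 1² = 36 = 6² ⇒ 37 = 1² + 6².
  89: 89 − 1² = 88, 89 − 2² = 85, 89 − 3² = 80, 89 − 4² = 73, 89 − 5² = 64 = 8² ⇒ 89 = 5² + 8².
  Combine using the Brahmagupta–Fibonacci identity (a² + b²)(c² + d²) = (ac − bd)² + (ad + bc)² = (ac + bd)² + (ad − bc)²:
  5 · 37 = 185: from (1² + 2²)(1² + 6²), take (1·1 − 2·6, 1·6 + 2·1) = (1 − 12, 6 + 2) = (-11, 8); dropping signs (only squares matter) gives (11, 8); check 11² + 8² = 121 + 64 = 185 ✓.
  185 · 89 = 16465: from (11² + 8²)(5² + 8²), take (11·5 − 8·8, 11·8 + 8·5) = (55 − 64, 88 + 40) = (-9, 128); dropping signs (only squares matter) gives (9, 128); check 9² + 128² = 81 + 16384 = 16465 ✓.
Step 4: Order so x ≤ y and verify: 9² + 128² = 81 + 16384 = 16465 = n. ✓

n = 16465 = 9² + 128² (one valid representation with x ≤ y).


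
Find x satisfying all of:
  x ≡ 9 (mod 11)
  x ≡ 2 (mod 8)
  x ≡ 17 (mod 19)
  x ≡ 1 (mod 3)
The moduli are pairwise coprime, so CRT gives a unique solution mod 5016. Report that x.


Product of moduli M = 11 · 8 · 19 · 3 = 5016.
Merge one congruence at a time:
  Start: x ≡ 9 (mod 11).
  Combine with x ≡ 2 (mod 8); new modulus lcm = 88.
    Write x = 9 + 11·t and substitute into x ≡ 2 (mod 8): 11·t ≡ 2 − 9 = -7 (mod 8).
    Reduce coefficients mod 8: 3·t ≡ 1 (mod 8).
    The inverse of 3 mod 8 is 3 (since 3·3 = 9 = 1·8 + 1), so t ≡ 3·1 = 3 ≡ 3 (mod 8).
    Then x = 9 + 11·3 = 42, valid modulo lcm(11, 8) = 88: x ≡ 42 (mod 88).
  Combine with x ≡ 17 (mod 19); new modulus lcm = 1672.
    Write x = 42 + 88·t and substitute into x ≡ 17 (mod 19): 88·t ≡ 17 − 42 = -25 (mod 19).
    Reduce coefficients mod 19: 12·t ≡ 13 (mod 19).
    The inverse of 12 mod 19 is 8 (since 12·8 = 96 = 5·19 + 1), so t ≡ 8·13 = 104 ≡ 9 (mod 19).
    Then x = 42 + 88·9 = 834, valid modulo lcm(88, 19) = 1672: x ≡ 834 (mod 1672).
  Combine with x ≡ 1 (mod 3); new modulus lcm = 5016.
    Write x = 834 + 1672·t and substitute into x ≡ 1 (mod 3): 1672·t ≡ 1 − 834 = -833 (mod 3).
    Reduce coefficients mod 3: 1·t ≡ 1 (mod 3).
    So t ≡ 1 (mod 3).
    Then x = 834 + 1672·1 = 2506, valid modulo lcm(1672, 3) = 5016: x ≡ 2506 (mod 5016).
Verify against each original: 2506 mod 11 = 9, 2506 mod 8 = 2, 2506 mod 19 = 17, 2506 mod 3 = 1.

x ≡ 2506 (mod 5016).


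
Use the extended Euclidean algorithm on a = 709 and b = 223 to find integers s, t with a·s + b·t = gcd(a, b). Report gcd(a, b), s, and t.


Euclidean algorithm on (709, 223) — divide until remainder is 0:
  709 = 3 · 223 + 40
  223 = 5 · 40 + 23
  40 = 1 · 23 + 17
  23 = 1 · 17 + 6
  17 = 2 · 6 + 5
  6 = 1 · 5 + 1
  5 = 5 · 1 + 0
gcd(709, 223) = 1.
Track Bezout coefficients alongside the remainders: start with r₀ = 709 = a·1 + b·0 (s = 1, t = 0) and r₁ = 223 = a·0 + b·1 (s = 0, t = 1); each new remainder r_{k+1} = r_{k-1} − q_k·r_k inherits s_{k+1} = s_{k-1} − q_k·s_k, t_{k+1} = t_{k-1} − q_k·t_k, so r_k = a·s_k + b·t_k at every step:
  q = 3: r = 40, s = 1 − 3·0 = 1, t = 0 − 3·1 = -3  (check: 709·1 + 223·(-3) = 40)
  q = 5: r = 23, s = 0 − 5·1 = -5, t = 1 − 5·(-3) = 16  (check: 709·(-5) + 223·16 = 23)
  q = 1: r = 17, s = 1 − 1·(-5) = 6, t = -3 − 1·16 = -19  (check: 709·6 + 223·(-19) = 17)
  q = 1: r = 6, s = -5 − 1·6 = -11, t = 16 − 1·(-19) = 35  (check: 709·(-11) + 223·35 = 6)
  q = 2: r = 5, s = 6 − 2·(-11) = 28, t = -19 − 2·35 = -89  (check: 709·28 + 223·(-89) = 5)
  q = 1: r = 1, s = -11 − 1·28 = -39, t = 35 − 1·(-89) = 124  (check: 709·(-39) + 223·124 = 1)
The row with r = 1 (the gcd) gives the Bezout coefficients s = -39, t = 124.
Result: 709 · (-39) + 223 · (124) = 1.

gcd(709, 223) = 1; s = -39, t = 124 (check: 709·(-39) + 223·124 = 1).


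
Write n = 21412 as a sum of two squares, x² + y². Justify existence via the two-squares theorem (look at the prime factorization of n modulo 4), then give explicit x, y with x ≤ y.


Step 1: Factor n = 21412 = 2^2 · 53 · 101.
Step 2: Check the mod-4 condition on each prime factor: 2 = 2 (special); 53 ≡ 1 (mod 4), exponent 1; 101 ≡ 1 (mod 4), exponent 1.
All primes ≡ 3 (mod 4) appear to even exponent (or don't appear), so by the two-squares theorem n IS expressible as a sum of two squares.
Step 3: Build a representation. Group n = k² · m with k = 2 and m = 53 · 101 = 5353 (a product of primes ≡ 1 (mod 4)); a representation of m scales to one of n via (k·x)² + (k·y)² = k²(x² + y²). Each prime p ≡ 1 (mod 4) is itself a sum of two squares; find a² by testing p − a² for a perfect square:
  53: 53 − 1² = 52, 53 − 2² = 49 = 7² ⇒ 53 = 2² + 7².
  101: 101 − 1² = 100 = 10² ⇒ 101 = 1² + 10².
  Combine using the Brahmagupta–Fibonacci identity (a² + b²)(c² + d²) = (ac − bd)² + (ad + bc)² = (ac + bd)² + (ad − bc)²:
  53 · 101 = 5353: from (2² + 7²)(1² + 10²), take (2·1 − 7·10, 2·10 + 7·1) = (2 − 70, 20 + 7) = (-68, 27); dropping signs (only squares matter) gives (68, 27); check 68² + 27² = 4624 + 729 = 5353 ✓.
  Scale by k = 2: (2·68, 2·27) = (136, 54).
Step 4: Order so x ≤ y and verify: 54² + 136² = 2916 + 18496 = 21412 = n. ✓

n = 21412 = 54² + 136² (one valid representation with x ≤ y).


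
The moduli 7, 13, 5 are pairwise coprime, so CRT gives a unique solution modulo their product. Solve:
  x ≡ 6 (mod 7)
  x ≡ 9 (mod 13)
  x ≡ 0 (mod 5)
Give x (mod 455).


Moduli 7, 13, 5 are pairwise coprime; by CRT there is a unique solution modulo M = 7 · 13 · 5 = 455.
Solve pairwise, accumulating the modulus:
  Start with x ≡ 6 (mod 7).
  Combine with x ≡ 9 (mod 13): since gcd(7, 13) = 1, we get a unique residue mod 91.
    Write x = 6 + 7·t and substitute into x ≡ 9 (mod 13): 7·t ≡ 9 − 6 = 3 (mod 13).
    The inverse of 7 mod 13 is 2 (since 7·2 = 14 = 1·13 + 1), so t ≡ 2·3 = 6 ≡ 6 (mod 13).
    Then x = 6 + 7·6 = 48, valid modulo lcm(7, 13) = 91: x ≡ 48 (mod 91).
  Combine with x ≡ 0 (mod 5): since gcd(91, 5) = 1, we get a unique residue mod 455.
    Write x = 48 + 91·t and substitute into x ≡ 0 (mod 5): 91·t ≡ 0 − 48 = -48 (mod 5).
    Reduce coefficients mod 5: 1·t ≡ 2 (mod 5).
    So t ≡ 2 (mod 5).
    Then x = 48 + 91·2 = 230, valid modulo lcm(91, 5) = 455: x ≡ 230 (mod 455).
Verify: 230 mod 7 = 6 ✓, 230 mod 13 = 9 ✓, 230 mod 5 = 0 ✓.

x ≡ 230 (mod 455).


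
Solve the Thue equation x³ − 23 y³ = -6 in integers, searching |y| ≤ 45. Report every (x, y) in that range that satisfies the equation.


The equation is x³ - 23y³ = -6. For fixed y, x³ = 23·y³ − 6, so a solution requires the RHS to be a perfect cube.
Strategy: iterate y from -45 to 45, compute RHS = 23·y³ − 6, and check whether it is a (positive or negative) perfect cube.
Check small values of y:
  y = 0: RHS = -6 is not a perfect cube.
  y = 1: RHS = 17 is not a perfect cube.
  y = -1: RHS = -29 is not a perfect cube.
  y = 2: RHS = 178 is not a perfect cube.
  y = -2: RHS = -190 is not a perfect cube.
  y = 3: RHS = 615 is not a perfect cube.
  y = -3: RHS = -627 is not a perfect cube.
Continuing the search up to |y| = 45 finds no solutions either.
No (x, y) in the scanned range satisfies the equation.

No integer solutions with |y| ≤ 45.


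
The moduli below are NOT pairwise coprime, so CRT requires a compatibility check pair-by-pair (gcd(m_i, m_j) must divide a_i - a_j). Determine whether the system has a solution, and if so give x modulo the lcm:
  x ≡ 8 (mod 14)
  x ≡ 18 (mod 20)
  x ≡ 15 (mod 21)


Moduli 14, 20, 21 are not pairwise coprime, so CRT works modulo lcm(m_i) when all pairwise compatibility conditions hold.
Pairwise compatibility: gcd(m_i, m_j) must divide a_i - a_j for every pair.
Merge one congruence at a time:
  Start: x ≡ 8 (mod 14).
  Combine with x ≡ 18 (mod 20): gcd(14, 20) = 2; 18 - 8 = 10, which IS divisible by 2, so compatible.
    Write x = 8 + 14·t and substitute into x ≡ 18 (mod 20): 14·t ≡ 18 − 8 = 10 (mod 20).
    Divide the congruence (and modulus) by g = 2: 7·t ≡ 5 (mod 10).
    The inverse of 7 mod 10 is 3 (since 7·3 = 21 = 2·10 + 1), so t ≡ 3·5 = 15 ≡ 5 (mod 10).
    Then x = 8 + 14·5 = 78, valid modulo lcm(14, 20) = 140: x ≡ 78 (mod 140).
  Combine with x ≡ 15 (mod 21): gcd(140, 21) = 7; 15 - 78 = -63, which IS divisible by 7, so compatible.
    Write x = 78 + 140·t and substitute into x ≡ 15 (mod 21): 140·t ≡ 15 − 78 = -63 (mod 21).
    Divide the congruence (and modulus) by g = 7: 20·t ≡ -9 (mod 3).
    Reduce coefficients mod 3: 2·t ≡ 0 (mod 3).
    The inverse of 2 mod 3 is 2 (since 2·2 = 4 = 1·3 + 1), so t ≡ 2·0 = 0 ≡ 0 (mod 3).
    Then x = 78 + 140·0 = 78, valid modulo lcm(140, 21) = 420: x ≡ 78 (mod 420).
Verify: 78 mod 14 = 8, 78 mod 20 = 18, 78 mod 21 = 15.

x ≡ 78 (mod 420).


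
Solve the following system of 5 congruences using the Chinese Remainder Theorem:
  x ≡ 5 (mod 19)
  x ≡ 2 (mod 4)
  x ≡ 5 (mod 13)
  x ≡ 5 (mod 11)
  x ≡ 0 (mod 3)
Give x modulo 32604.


Product of moduli M = 19 · 4 · 13 · 11 · 3 = 32604.
Merge one congruence at a time:
  Start: x ≡ 5 (mod 19).
  Combine with x ≡ 2 (mod 4); new modulus lcm = 76.
    Write x = 5 + 19·t and substitute into x ≡ 2 (mod 4): 19·t ≡ 2 − 5 = -3 (mod 4).
    Reduce coefficients mod 4: 3·t ≡ 1 (mod 4).
    The inverse of 3 mod 4 is 3 (since 3·3 = 9 = 2·4 + 1), so t ≡ 3·1 = 3 ≡ 3 (mod 4).
    Then x = 5 + 19·3 = 62, valid modulo lcm(19, 4) = 76: x ≡ 62 (mod 76).
  Combine with x ≡ 5 (mod 13); new modulus lcm = 988.
    Write x = 62 + 76·t and substitute into x ≡ 5 (mod 13): 76·t ≡ 5 − 62 = -57 (mod 13).
    Reduce coefficients mod 13: 11·t ≡ 8 (mod 13).
    The inverse of 11 mod 13 is 6 (since 11·6 = 66 = 5·13 + 1), so t ≡ 6·8 = 48 ≡ 9 (mod 13).
    Then x = 62 + 76·9 = 746, valid modulo lcm(76, 13) = 988: x ≡ 746 (mod 988).
  Combine with x ≡ 5 (mod 11); new modulus lcm = 10868.
    Write x = 746 + 988·t and substitute into x ≡ 5 (mod 11): 988·t ≡ 5 − 746 = -741 (mod 11).
    Reduce coefficients mod 11: 9·t ≡ 7 (mod 11).
    The inverse of 9 mod 11 is 5 (since 9·5 = 45 = 4·11 + 1), so t ≡ 5·7 = 35 ≡ 2 (mod 11).
    Then x = 746 + 988·2 = 2722, valid modulo lcm(988, 11) = 10868: x ≡ 2722 (mod 10868).
  Combine with x ≡ 0 (mod 3); new modulus lcm = 32604.
    Write x = 2722 + 10868·t and substitute into x ≡ 0 (mod 3): 10868·t ≡ 0 − 2722 = -2722 (mod 3).
    Reduce coefficients mod 3: 2·t ≡ 2 (mod 3).
    The inverse of 2 mod 3 is 2 (since 2·2 = 4 = 1·3 + 1), so t ≡ 2·2 = 4 ≡ 1 (mod 3).
    Then x = 2722 + 10868·1 = 13590, valid modulo lcm(10868, 3) = 32604: x ≡ 13590 (mod 32604).
Verify against each original: 13590 mod 19 = 5, 13590 mod 4 = 2, 13590 mod 13 = 5, 13590 mod 11 = 5, 13590 mod 3 = 0.

x ≡ 13590 (mod 32604).
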